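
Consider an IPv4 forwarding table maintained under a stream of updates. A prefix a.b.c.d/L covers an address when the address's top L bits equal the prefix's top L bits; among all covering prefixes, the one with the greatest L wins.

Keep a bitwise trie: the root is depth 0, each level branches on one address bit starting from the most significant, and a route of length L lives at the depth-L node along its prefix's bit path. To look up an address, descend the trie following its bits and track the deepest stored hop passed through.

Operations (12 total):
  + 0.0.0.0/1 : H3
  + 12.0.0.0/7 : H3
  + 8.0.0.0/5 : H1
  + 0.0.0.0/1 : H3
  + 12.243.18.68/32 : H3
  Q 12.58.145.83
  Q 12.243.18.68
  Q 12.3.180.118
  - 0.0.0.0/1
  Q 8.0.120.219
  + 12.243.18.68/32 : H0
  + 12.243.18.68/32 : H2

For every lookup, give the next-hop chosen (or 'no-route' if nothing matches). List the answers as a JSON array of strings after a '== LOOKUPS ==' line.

Process each operation:
  + 0.0.0.0/1 (H3) depth=1
  + 12.0.0.0/7 (H3) depth=7
  + 8.0.0.0/5 (H1) depth=5
  + 0.0.0.0/1 (H3) depth=1
  + 12.243.18.68/32 (H3) depth=32
  ? 12.58.145.83  path d0:-→d1:H3→d2:-→d3:-→d4:-→d5:H1→d6:-→d7:H3→d8:-  best=H3
  ? 12.243.18.68  path d0:-→d1:H3→d2:-→d3:-→d4:-→d5:H1→d6:-→d7:H3→d8:-→d9:-→d10:-→d11:-→d12:-→d13:-→d14:-→d15:-→d16:-→d17:-→d18:-→d19:-→d20:-→d21:-→d22:-→d23:-→d24:-→d25:-→d26:-→d27:-→d28:-→d29:-→d30:-→d31:-→d32:H3  best=H3
  ? 12.3.180.118  path d0:-→d1:H3→d2:-→d3:-→d4:-→d5:H1→d6:-→d7:H3→d8:-  best=H3
  - 0.0.0.0/1 clear@1
  ? 8.0.120.219  path d0:-→d1:-→d2:-→d3:-→d4:-→d5:H1  best=H1
  + 12.243.18.68/32 (H0) depth=32
  + 12.243.18.68/32 (H2) depth=32

== LOOKUPS ==
["H3","H3","H3","H1"]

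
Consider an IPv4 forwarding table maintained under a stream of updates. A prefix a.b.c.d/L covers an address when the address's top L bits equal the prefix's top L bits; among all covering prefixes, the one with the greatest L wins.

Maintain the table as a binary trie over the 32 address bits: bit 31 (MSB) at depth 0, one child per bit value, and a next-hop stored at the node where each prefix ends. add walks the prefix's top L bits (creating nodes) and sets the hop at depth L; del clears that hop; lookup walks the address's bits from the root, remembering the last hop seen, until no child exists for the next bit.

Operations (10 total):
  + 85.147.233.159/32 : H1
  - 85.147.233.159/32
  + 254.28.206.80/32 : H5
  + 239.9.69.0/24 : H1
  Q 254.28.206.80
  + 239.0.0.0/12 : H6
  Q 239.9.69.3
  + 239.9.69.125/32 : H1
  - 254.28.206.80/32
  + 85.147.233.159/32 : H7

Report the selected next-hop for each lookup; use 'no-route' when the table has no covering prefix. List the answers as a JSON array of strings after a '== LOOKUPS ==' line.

Trace:
  + 85.147.233.159/32 (H1) depth=32
  - 85.147.233.159/32 clear@32
  + 254.28.206.80/32 (H5) depth=32
  + 239.9.69.0/24 (H1) depth=24
  ? 254.28.206.80  path d0:-→d1:-→d2:-→d3:-→d4:-→d5:-→d6:-→d7:-→d8:-→d9:-→d10:-→d11:-→d12:-→d13:-→d14:-→d15:-→d16:-→d17:-→d18:-→d19:-→d20:-→d21:-→d22:-→d23:-→d24:-→d25:-→d26:-→d27:-→d28:-→d29:-→d30:-→d31:-→d32:H5  best=H5
  + 239.0.0.0/12 (H6) depth=12
  ? 239.9.69.3  path d0:-→d1:-→d2:-→d3:-→d4:-→d5:-→d6:-→d7:-→d8:-→d9:-→d10:-→d11:-→d12:H6→d13:-→d14:-→d15:-→d16:-→d17:-→d18:-→d19:-→d20:-→d21:-→d22:-→d23:-→d24:H1  best=H1
  + 239.9.69.125/32 (H1) depth=32
  - 254.28.206.80/32 clear@32
  + 85.147.233.159/32 (H7) depth=32

== LOOKUPS ==
["H5","H1"]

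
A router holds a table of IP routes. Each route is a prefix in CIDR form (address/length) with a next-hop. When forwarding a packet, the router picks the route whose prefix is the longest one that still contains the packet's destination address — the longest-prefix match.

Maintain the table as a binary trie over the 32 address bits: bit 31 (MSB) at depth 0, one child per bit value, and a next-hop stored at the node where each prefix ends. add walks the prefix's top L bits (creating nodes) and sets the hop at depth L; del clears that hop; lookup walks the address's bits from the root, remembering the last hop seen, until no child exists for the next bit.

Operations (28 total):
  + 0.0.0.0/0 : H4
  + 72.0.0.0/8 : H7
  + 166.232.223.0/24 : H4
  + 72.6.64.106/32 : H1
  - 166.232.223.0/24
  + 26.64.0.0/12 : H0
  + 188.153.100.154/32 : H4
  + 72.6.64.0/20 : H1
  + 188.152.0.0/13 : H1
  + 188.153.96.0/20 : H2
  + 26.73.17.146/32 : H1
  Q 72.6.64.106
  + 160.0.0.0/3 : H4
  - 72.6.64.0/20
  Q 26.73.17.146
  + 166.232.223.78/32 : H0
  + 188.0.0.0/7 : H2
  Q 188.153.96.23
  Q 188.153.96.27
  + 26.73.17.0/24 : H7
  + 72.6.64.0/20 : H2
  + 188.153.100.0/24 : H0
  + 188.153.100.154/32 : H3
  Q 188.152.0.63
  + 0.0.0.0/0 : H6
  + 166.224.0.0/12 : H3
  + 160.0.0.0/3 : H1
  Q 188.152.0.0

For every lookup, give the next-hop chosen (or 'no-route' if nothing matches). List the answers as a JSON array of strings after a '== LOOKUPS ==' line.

Process each operation:
  + 0.0.0.0/0 (H4) depth=0
  + 72.0.0.0/8 (H7) depth=8
  + 166.232.223.0/24 (H4) depth=24
  + 72.6.64.106/32 (H1) depth=32
  - 166.232.223.0/24 clear@24
  + 26.64.0.0/12 (H0) depth=12
  + 188.153.100.154/32 (H4) depth=32
  + 72.6.64.0/20 (H1) depth=20
  + 188.152.0.0/13 (H1) depth=13
  + 188.153.96.0/20 (H2) depth=20
  + 26.73.17.146/32 (H1) depth=32
  Q 72.6.64.106: descend 01001000000001100100000001101010 ; hops seen [H4,H7,H1,H1] ; pick H1
  + 160.0.0.0/3 (H4) depth=3
  - 72.6.64.0/20 clear@20
  Q 26.73.17.146: descend 00011010010010010001000110010010 ; hops seen [H4,H0,H1] ; pick H1
  + 166.232.223.78/32 (H0) depth=32
  + 188.0.0.0/7 (H2) depth=7
  Q 188.153.96.23: descend 101111001001100101100 ; hops seen [H4,H4,H2,H1,H2] ; pick H2
  Q 188.153.96.27: descend 101111001001100101100 ; hops seen [H4,H4,H2,H1,H2] ; pick H2
  + 26.73.17.0/24 (H7) depth=24
  + 72.6.64.0/20 (H2) depth=20
  + 188.153.100.0/24 (H0) depth=24
  + 188.153.100.154/32 (H3) depth=32
  Q 188.152.0.63: descend 101111001001100 ; hops seen [H4,H4,H2,H1] ; pick H1
  + 0.0.0.0/0 (H6) depth=0
  + 166.224.0.0/12 (H3) depth=12
  + 160.0.0.0/3 (H1) depth=3
  Q 188.152.0.0: descend 101111001001100 ; hops seen [H6,H1,H2,H1] ; pick H1

== LOOKUPS ==
["H1","H1","H2","H2","H1","H1"]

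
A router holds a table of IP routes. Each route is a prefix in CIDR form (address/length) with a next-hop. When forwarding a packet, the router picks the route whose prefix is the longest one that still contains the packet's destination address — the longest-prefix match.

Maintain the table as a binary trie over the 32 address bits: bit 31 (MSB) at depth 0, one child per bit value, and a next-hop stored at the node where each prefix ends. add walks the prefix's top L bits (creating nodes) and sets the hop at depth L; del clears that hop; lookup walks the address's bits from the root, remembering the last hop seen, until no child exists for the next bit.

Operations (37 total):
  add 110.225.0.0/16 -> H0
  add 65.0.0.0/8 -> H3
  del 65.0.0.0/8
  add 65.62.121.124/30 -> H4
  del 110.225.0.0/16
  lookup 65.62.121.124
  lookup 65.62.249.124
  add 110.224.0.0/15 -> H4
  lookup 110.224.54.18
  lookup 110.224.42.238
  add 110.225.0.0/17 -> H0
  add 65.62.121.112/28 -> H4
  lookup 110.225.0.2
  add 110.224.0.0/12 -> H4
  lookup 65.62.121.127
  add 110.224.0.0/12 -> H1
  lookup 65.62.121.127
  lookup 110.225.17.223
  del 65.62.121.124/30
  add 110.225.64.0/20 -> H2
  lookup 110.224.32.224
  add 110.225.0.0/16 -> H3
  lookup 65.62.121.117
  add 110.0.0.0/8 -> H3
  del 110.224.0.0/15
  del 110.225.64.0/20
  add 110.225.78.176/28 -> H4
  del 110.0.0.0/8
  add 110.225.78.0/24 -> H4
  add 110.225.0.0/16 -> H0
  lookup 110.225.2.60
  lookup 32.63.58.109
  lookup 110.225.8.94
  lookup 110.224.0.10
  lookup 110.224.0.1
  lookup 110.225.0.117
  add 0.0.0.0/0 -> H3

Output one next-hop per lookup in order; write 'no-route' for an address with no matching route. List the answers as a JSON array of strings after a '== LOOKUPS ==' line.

Apply in order:
  add 110.225.0.0/16 -> H0 at depth 16
  add 65.0.0.0/8 -> H3 at depth 8
  del 65.0.0.0/8 (clear depth 8)
  add 65.62.121.124/30 -> H4 at depth 30
  del 110.225.0.0/16 (clear depth 16)
  lookup 65.62.121.124: bits 010000010011111001111001011111 walk d0:-→d1:-→d2:-→d3:-→d4:-→d5:-→d6:-→d7:-→d8:-→d9:-→d10:-→d11:-→d12:-→d13:-→d14:-→d15:-→d16:-→d17:-→d18:-→d19:-→d20:-→d21:-→d22:-→d23:-→d24:-→d25:-→d26:-→d27:-→d28:-→d29:-→d30:H4 -> H4
  lookup 65.62.249.124: bits 0100000100111110 walk d0:-→d1:-→d2:-→d3:-→d4:-→d5:-→d6:-→d7:-→d8:-→d9:-→d10:-→d11:-→d12:-→d13:-→d14:-→d15:-→d16:- -> no-route
  add 110.224.0.0/15 -> H4 at depth 15
  lookup 110.224.54.18: bits 011011101110000 walk d0:-→d1:-→d2:-→d3:-→d4:-→d5:-→d6:-→d7:-→d8:-→d9:-→d10:-→d11:-→d12:-→d13:-→d14:-→d15:H4 -> H4
  lookup 110.224.42.238: bits 011011101110000 walk d0:-→d1:-→d2:-→d3:-→d4:-→d5:-→d6:-→d7:-→d8:-→d9:-→d10:-→d11:-→d12:-→d13:-→d14:-→d15:H4 -> H4
  add 110.225.0.0/17 -> H0 at depth 17
  add 65.62.121.112/28 -> H4 at depth 28
  lookup 110.225.0.2: bits 01101110111000010 walk d0:-→d1:-→d2:-→d3:-→d4:-→d5:-→d6:-→d7:-→d8:-→d9:-→d10:-→d11:-→d12:-→d13:-→d14:-→d15:H4→d16:-→d17:H0 -> H0
  add 110.224.0.0/12 -> H4 at depth 12
  lookup 65.62.121.127: bits 010000010011111001111001011111 walk d0:-→d1:-→d2:-→d3:-→d4:-→d5:-→d6:-→d7:-→d8:-→d9:-→d10:-→d11:-→d12:-→d13:-→d14:-→d15:-→d16:-→d17:-→d18:-→d19:-→d20:-→d21:-→d22:-→d23:-→d24:-→d25:-→d26:-→d27:-→d28:H4→d29:-→d30:H4 -> H4
  add 110.224.0.0/12 -> H1 at depth 12
  lookup 65.62.121.127: bits 010000010011111001111001011111 walk d0:-→d1:-→d2:-→d3:-→d4:-→d5:-→d6:-→d7:-→d8:-→d9:-→d10:-→d11:-→d12:-→d13:-→d14:-→d15:-→d16:-→d17:-→d18:-→d19:-→d20:-→d21:-→d22:-→d23:-→d24:-→d25:-→d26:-→d27:-→d28:H4→d29:-→d30:H4 -> H4
  lookup 110.225.17.223: bits 01101110111000010 walk d0:-→d1:-→d2:-→d3:-→d4:-→d5:-→d6:-→d7:-→d8:-→d9:-→d10:-→d11:-→d12:H1→d13:-→d14:-→d15:H4→d16:-→d17:H0 -> H0
  del 65.62.121.124/30 (clear depth 30)
  add 110.225.64.0/20 -> H2 at depth 20
  lookup 110.224.32.224: bits 011011101110000 walk d0:-→d1:-→d2:-→d3:-→d4:-→d5:-→d6:-→d7:-→d8:-→d9:-→d10:-→d11:-→d12:H1→d13:-→d14:-→d15:H4 -> H4
  add 110.225.0.0/16 -> H3 at depth 16
  lookup 65.62.121.117: bits 0100000100111110011110010111 walk d0:-→d1:-→d2:-→d3:-→d4:-→d5:-→d6:-→d7:-→d8:-→d9:-→d10:-→d11:-→d12:-→d13:-→d14:-→d15:-→d16:-→d17:-→d18:-→d19:-→d20:-→d21:-→d22:-→d23:-→d24:-→d25:-→d26:-→d27:-→d28:H4 -> H4
  add 110.0.0.0/8 -> H3 at depth 8
  del 110.224.0.0/15 (clear depth 15)
  del 110.225.64.0/20 (clear depth 20)
  add 110.225.78.176/28 -> H4 at depth 28
  del 110.0.0.0/8 (clear depth 8)
  add 110.225.78.0/24 -> H4 at depth 24
  add 110.225.0.0/16 -> H0 at depth 16
  lookup 110.225.2.60: bits 01101110111000010 walk d0:-→d1:-→d2:-→d3:-→d4:-→d5:-→d6:-→d7:-→d8:-→d9:-→d10:-→d11:-→d12:H1→d13:-→d14:-→d15:-→d16:H0→d17:H0 -> H0
  lookup 32.63.58.109: bits 0 walk d0:-→d1:- -> no-route
  lookup 110.225.8.94: bits 01101110111000010 walk d0:-→d1:-→d2:-→d3:-→d4:-→d5:-→d6:-→d7:-→d8:-→d9:-→d10:-→d11:-→d12:H1→d13:-→d14:-→d15:-→d16:H0→d17:H0 -> H0
  lookup 110.224.0.10: bits 011011101110000 walk d0:-→d1:-→d2:-→d3:-→d4:-→d5:-→d6:-→d7:-→d8:-→d9:-→d10:-→d11:-→d12:H1→d13:-→d14:-→d15:- -> H1
  lookup 110.224.0.1: bits 011011101110000 walk d0:-→d1:-→d2:-→d3:-→d4:-→d5:-→d6:-→d7:-→d8:-→d9:-→d10:-→d11:-→d12:H1→d13:-→d14:-→d15:- -> H1
  lookup 110.225.0.117: bits 01101110111000010 walk d0:-→d1:-→d2:-→d3:-→d4:-→d5:-→d6:-→d7:-→d8:-→d9:-→d10:-→d11:-→d12:H1→d13:-→d14:-→d15:-→d16:H0→d17:H0 -> H0
  add 0.0.0.0/0 -> H3 at depth 0

== LOOKUPS ==
["H4","no-route","H4","H4","H0","H4","H4","H0","H4","H4","H0","no-route","H0","H1","H1","H0"]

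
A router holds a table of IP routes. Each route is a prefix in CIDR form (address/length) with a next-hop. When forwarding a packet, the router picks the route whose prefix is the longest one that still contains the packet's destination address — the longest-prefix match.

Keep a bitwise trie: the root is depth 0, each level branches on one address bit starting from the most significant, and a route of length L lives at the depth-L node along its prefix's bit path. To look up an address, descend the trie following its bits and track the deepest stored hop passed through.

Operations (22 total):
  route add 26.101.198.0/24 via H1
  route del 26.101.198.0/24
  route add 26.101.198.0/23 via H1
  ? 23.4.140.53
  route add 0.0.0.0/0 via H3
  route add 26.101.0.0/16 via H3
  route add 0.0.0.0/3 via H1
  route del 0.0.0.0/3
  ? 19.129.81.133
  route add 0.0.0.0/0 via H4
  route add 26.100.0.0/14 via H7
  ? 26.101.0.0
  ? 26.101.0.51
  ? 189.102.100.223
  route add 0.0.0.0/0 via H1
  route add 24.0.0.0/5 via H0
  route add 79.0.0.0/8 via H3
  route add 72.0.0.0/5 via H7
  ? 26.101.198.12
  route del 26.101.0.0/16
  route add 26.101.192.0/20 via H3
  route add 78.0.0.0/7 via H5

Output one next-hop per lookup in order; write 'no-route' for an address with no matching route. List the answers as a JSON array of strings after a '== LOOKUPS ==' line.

Trace:
  add 26.101.198.0/24 -> H1 at depth 24
  - 26.101.198.0/24 clear@24
  add 26.101.198.0/23 -> H1 at depth 23
  Q 23.4.140.53: descend 0001 ; hops seen [∅] ; pick no-route
  add 0.0.0.0/0 -> H3 at depth 0
  add 26.101.0.0/16 -> H3 at depth 16
  add 0.0.0.0/3 -> H1 at depth 3
  - 0.0.0.0/3 clear@3
  Q 19.129.81.133: descend 0001 ; hops seen [H3] ; pick H3
  add 0.0.0.0/0 -> H4 at depth 0
  add 26.100.0.0/14 -> H7 at depth 14
  Q 26.101.0.0: descend 0001101001100101 ; hops seen [H4,H7,H3] ; pick H3
  Q 26.101.0.51: descend 0001101001100101 ; hops seen [H4,H7,H3] ; pick H3
  Q 189.102.100.223: descend ε ; hops seen [H4] ; pick H4
  add 0.0.0.0/0 -> H1 at depth 0
  add 24.0.0.0/5 -> H0 at depth 5
  add 79.0.0.0/8 -> H3 at depth 8
  add 72.0.0.0/5 -> H7 at depth 5
  Q 26.101.198.12: descend 000110100110010111000110 ; hops seen [H1,H0,H7,H3,H1] ; pick H1
  - 26.101.0.0/16 clear@16
  add 26.101.192.0/20 -> H3 at depth 20
  add 78.0.0.0/7 -> H5 at depth 7

== LOOKUPS ==
["no-route","H3","H3","H3","H4","H1"]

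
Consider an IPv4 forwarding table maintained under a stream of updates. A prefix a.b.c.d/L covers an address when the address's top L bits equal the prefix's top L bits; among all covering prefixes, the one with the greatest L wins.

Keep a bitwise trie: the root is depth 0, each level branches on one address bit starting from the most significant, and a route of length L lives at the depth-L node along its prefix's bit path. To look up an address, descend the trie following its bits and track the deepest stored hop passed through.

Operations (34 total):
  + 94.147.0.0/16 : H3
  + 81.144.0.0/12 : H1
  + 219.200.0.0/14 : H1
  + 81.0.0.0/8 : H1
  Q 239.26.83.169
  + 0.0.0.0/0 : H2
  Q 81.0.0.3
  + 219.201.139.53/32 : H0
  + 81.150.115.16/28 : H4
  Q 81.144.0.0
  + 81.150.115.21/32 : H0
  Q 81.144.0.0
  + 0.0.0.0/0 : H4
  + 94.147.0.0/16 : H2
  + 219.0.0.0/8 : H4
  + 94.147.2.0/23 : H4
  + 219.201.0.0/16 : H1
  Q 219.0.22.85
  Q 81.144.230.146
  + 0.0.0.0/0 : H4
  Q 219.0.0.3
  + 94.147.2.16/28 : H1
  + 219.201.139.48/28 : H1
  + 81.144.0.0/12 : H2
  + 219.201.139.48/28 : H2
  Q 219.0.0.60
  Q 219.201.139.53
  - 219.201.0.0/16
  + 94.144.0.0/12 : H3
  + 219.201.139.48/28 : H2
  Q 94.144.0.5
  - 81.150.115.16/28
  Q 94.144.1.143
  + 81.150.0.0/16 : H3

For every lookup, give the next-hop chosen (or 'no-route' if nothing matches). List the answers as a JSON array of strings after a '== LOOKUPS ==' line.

Trace:
  + 94.147.0.0/16 (H3) depth=16
  + 81.144.0.0/12 (H1) depth=12
  + 219.200.0.0/14 (H1) depth=14
  + 81.0.0.0/8 (H1) depth=8
  ? 239.26.83.169  path d0:-→d1:-→d2:-  best=no-route
  + 0.0.0.0/0 (H2) depth=0
  ? 81.0.0.3  path d0:H2→d1:-→d2:-→d3:-→d4:-→d5:-→d6:-→d7:-→d8:H1  best=H1
  + 219.201.139.53/32 (H0) depth=32
  + 81.150.115.16/28 (H4) depth=28
  ? 81.144.0.0  path d0:H2→d1:-→d2:-→d3:-→d4:-→d5:-→d6:-→d7:-→d8:H1→d9:-→d10:-→d11:-→d12:H1→d13:-  best=H1
  + 81.150.115.21/32 (H0) depth=32
  ? 81.144.0.0  path d0:H2→d1:-→d2:-→d3:-→d4:-→d5:-→d6:-→d7:-→d8:H1→d9:-→d10:-→d11:-→d12:H1→d13:-  best=H1
  + 0.0.0.0/0 (H4) depth=0
  + 94.147.0.0/16 (H2) depth=16
  + 219.0.0.0/8 (H4) depth=8
  + 94.147.2.0/23 (H4) depth=23
  + 219.201.0.0/16 (H1) depth=16
  ? 219.0.22.85  path d0:H4→d1:-→d2:-→d3:-→d4:-→d5:-→d6:-→d7:-→d8:H4  best=H4
  ? 81.144.230.146  path d0:H4→d1:-→d2:-→d3:-→d4:-→d5:-→d6:-→d7:-→d8:H1→d9:-→d10:-→d11:-→d12:H1→d13:-  best=H1
  + 0.0.0.0/0 (H4) depth=0
  ? 219.0.0.3  path d0:H4→d1:-→d2:-→d3:-→d4:-→d5:-→d6:-→d7:-→d8:H4  best=H4
  + 94.147.2.16/28 (H1) depth=28
  + 219.201.139.48/28 (H1) depth=28
  + 81.144.0.0/12 (H2) depth=12
  + 219.201.139.48/28 (H2) depth=28
  ? 219.0.0.60  path d0:H4→d1:-→d2:-→d3:-→d4:-→d5:-→d6:-→d7:-→d8:H4  best=H4
  ? 219.201.139.53  path d0:H4→d1:-→d2:-→d3:-→d4:-→d5:-→d6:-→d7:-→d8:H4→d9:-→d10:-→d11:-→d12:-→d13:-→d14:H1→d15:-→d16:H1→d17:-→d18:-→d19:-→d20:-→d21:-→d22:-→d23:-→d24:-→d25:-→d26:-→d27:-→d28:H2→d29:-→d30:-→d31:-→d32:H0  best=H0
  - 219.201.0.0/16 clear@16
  + 94.144.0.0/12 (H3) depth=12
  + 219.201.139.48/28 (H2) depth=28
  ? 94.144.0.5  path d0:H4→d1:-→d2:-→d3:-→d4:-→d5:-→d6:-→d7:-→d8:-→d9:-→d10:-→d11:-→d12:H3→d13:-→d14:-  best=H3
  - 81.150.115.16/28 clear@28
  ? 94.144.1.143  path d0:H4→d1:-→d2:-→d3:-→d4:-→d5:-→d6:-→d7:-→d8:-→d9:-→d10:-→d11:-→d12:H3→d13:-→d14:-  best=H3
  + 81.150.0.0/16 (H3) depth=16

== LOOKUPS ==
["no-route","H1","H1","H1","H4","H1","H4","H4","H0","H3","H3"]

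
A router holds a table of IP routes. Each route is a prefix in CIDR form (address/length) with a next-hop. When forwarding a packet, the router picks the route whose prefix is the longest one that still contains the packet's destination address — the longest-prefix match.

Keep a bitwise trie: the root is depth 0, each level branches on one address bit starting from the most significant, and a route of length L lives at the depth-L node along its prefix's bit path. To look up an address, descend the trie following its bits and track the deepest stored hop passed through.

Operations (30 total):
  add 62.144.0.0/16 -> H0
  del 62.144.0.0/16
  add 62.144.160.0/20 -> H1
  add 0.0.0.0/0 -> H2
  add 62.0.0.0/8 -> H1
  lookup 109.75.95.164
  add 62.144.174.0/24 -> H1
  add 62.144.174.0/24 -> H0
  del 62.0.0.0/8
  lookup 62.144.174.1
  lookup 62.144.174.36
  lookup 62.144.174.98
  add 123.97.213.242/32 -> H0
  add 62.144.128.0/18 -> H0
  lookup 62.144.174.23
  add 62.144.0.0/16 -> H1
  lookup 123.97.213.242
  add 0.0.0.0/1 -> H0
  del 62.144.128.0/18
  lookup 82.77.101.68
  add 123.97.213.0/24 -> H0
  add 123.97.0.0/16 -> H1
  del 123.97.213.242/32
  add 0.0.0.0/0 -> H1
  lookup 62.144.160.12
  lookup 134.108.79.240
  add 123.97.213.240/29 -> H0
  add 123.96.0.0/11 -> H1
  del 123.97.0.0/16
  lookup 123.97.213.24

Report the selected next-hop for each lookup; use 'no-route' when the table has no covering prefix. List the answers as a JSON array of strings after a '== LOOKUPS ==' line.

Apply in order:
  + 62.144.0.0/16 (H0) depth=16
  del 62.144.0.0/16 (clear depth 16)
  + 62.144.160.0/20 (H1) depth=20
  + 0.0.0.0/0 (H2) depth=0
  + 62.0.0.0/8 (H1) depth=8
  lookup 109.75.95.164: bits 0 walk d0:H2→d1:- -> H2
  + 62.144.174.0/24 (H1) depth=24
  + 62.144.174.0/24 (H0) depth=24
  del 62.0.0.0/8 (clear depth 8)
  lookup 62.144.174.1: bits 001111101001000010101110 walk d0:H2→d1:-→d2:-→d3:-→d4:-→d5:-→d6:-→d7:-→d8:-→d9:-→d10:-→d11:-→d12:-→d13:-→d14:-→d15:-→d16:-→d17:-→d18:-→d19:-→d20:H1→d21:-→d22:-→d23:-→d24:H0 -> H0
  lookup 62.144.174.36: bits 001111101001000010101110 walk d0:H2→d1:-→d2:-→d3:-→d4:-→d5:-→d6:-→d7:-→d8:-→d9:-→d10:-→d11:-→d12:-→d13:-→d14:-→d15:-→d16:-→d17:-→d18:-→d19:-→d20:H1→d21:-→d22:-→d23:-→d24:H0 -> H0
  lookup 62.144.174.98: bits 001111101001000010101110 walk d0:H2→d1:-→d2:-→d3:-→d4:-→d5:-→d6:-→d7:-→d8:-→d9:-→d10:-→d11:-→d12:-→d13:-→d14:-→d15:-→d16:-→d17:-→d18:-→d19:-→d20:H1→d21:-→d22:-→d23:-→d24:H0 -> H0
  + 123.97.213.242/32 (H0) depth=32
  + 62.144.128.0/18 (H0) depth=18
  lookup 62.144.174.23: bits 001111101001000010101110 walk d0:H2→d1:-→d2:-→d3:-→d4:-→d5:-→d6:-→d7:-→d8:-→d9:-→d10:-→d11:-→d12:-→d13:-→d14:-→d15:-→d16:-→d17:-→d18:H0→d19:-→d20:H1→d21:-→d22:-→d23:-→d24:H0 -> H0
  + 62.144.0.0/16 (H1) depth=16
  lookup 123.97.213.242: bits 01111011011000011101010111110010 walk d0:H2→d1:-→d2:-→d3:-→d4:-→d5:-→d6:-→d7:-→d8:-→d9:-→d10:-→d11:-→d12:-→d13:-→d14:-→d15:-→d16:-→d17:-→d18:-→d19:-→d20:-→d21:-→d22:-→d23:-→d24:-→d25:-→d26:-→d27:-→d28:-→d29:-→d30:-→d31:-→d32:H0 -> H0
  + 0.0.0.0/1 (H0) depth=1
  del 62.144.128.0/18 (clear depth 18)
  lookup 82.77.101.68: bits 01 walk d0:H2→d1:H0→d2:- -> H0
  + 123.97.213.0/24 (H0) depth=24
  + 123.97.0.0/16 (H1) depth=16
  del 123.97.213.242/32 (clear depth 32)
  + 0.0.0.0/0 (H1) depth=0
  lookup 62.144.160.12: bits 00111110100100001010 walk d0:H1→d1:H0→d2:-→d3:-→d4:-→d5:-→d6:-→d7:-→d8:-→d9:-→d10:-→d11:-→d12:-→d13:-→d14:-→d15:-→d16:H1→d17:-→d18:-→d19:-→d20:H1 -> H1
  lookup 134.108.79.240: bits ε walk d0:H1 -> H1
  + 123.97.213.240/29 (H0) depth=29
  + 123.96.0.0/11 (H1) depth=11
  del 123.97.0.0/16 (clear depth 16)
  lookup 123.97.213.24: bits 011110110110000111010101 walk d0:H1→d1:H0→d2:-→d3:-→d4:-→d5:-→d6:-→d7:-→d8:-→d9:-→d10:-→d11:H1→d12:-→d13:-→d14:-→d15:-→d16:-→d17:-→d18:-→d19:-→d20:-→d21:-→d22:-→d23:-→d24:H0 -> H0

== LOOKUPS ==
["H2","H0","H0","H0","H0","H0","H0","H1","H1","H0"]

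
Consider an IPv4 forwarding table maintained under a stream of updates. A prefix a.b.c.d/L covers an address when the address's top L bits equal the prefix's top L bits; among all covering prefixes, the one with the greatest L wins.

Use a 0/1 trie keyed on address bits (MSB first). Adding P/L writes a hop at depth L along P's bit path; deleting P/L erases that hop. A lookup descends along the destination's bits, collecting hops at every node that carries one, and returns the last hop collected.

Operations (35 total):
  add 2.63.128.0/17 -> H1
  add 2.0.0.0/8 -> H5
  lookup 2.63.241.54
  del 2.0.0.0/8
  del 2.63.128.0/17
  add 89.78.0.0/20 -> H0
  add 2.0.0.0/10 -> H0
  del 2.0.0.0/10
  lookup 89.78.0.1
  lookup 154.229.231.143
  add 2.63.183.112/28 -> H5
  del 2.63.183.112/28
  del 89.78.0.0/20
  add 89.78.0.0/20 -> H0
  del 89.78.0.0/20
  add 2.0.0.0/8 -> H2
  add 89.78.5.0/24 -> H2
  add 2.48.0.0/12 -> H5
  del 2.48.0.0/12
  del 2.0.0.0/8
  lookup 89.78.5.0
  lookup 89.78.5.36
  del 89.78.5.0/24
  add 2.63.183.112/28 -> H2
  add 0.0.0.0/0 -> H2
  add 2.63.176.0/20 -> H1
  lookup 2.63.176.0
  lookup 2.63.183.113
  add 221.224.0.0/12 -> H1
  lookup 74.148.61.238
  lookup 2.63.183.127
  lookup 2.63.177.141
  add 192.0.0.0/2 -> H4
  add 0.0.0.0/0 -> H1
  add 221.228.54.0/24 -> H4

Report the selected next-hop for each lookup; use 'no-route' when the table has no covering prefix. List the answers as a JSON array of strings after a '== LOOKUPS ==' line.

Process each operation:
  add 2.63.128.0/17 -> H1 at depth 17
  add 2.0.0.0/8 -> H5 at depth 8
  Q 2.63.241.54: descend 00000010001111111 ; hops seen [H5,H1] ; pick H1
  del 2.0.0.0/8 (clear depth 8)
  del 2.63.128.0/17 (clear depth 17)
  add 89.78.0.0/20 -> H0 at depth 20
  add 2.0.0.0/10 -> H0 at depth 10
  del 2.0.0.0/10 (clear depth 10)
  Q 89.78.0.1: descend 01011001010011100000 ; hops seen [H0] ; pick H0
  Q 154.229.231.143: descend ε ; hops seen [∅] ; pick no-route
  add 2.63.183.112/28 -> H5 at depth 28
  del 2.63.183.112/28 (clear depth 28)
  del 89.78.0.0/20 (clear depth 20)
  add 89.78.0.0/20 -> H0 at depth 20
  del 89.78.0.0/20 (clear depth 20)
  add 2.0.0.0/8 -> H2 at depth 8
  add 89.78.5.0/24 -> H2 at depth 24
  add 2.48.0.0/12 -> H5 at depth 12
  del 2.48.0.0/12 (clear depth 12)
  del 2.0.0.0/8 (clear depth 8)
  Q 89.78.5.0: descend 010110010100111000000101 ; hops seen [H2] ; pick H2
  Q 89.78.5.36: descend 010110010100111000000101 ; hops seen [H2] ; pick H2
  del 89.78.5.0/24 (clear depth 24)
  add 2.63.183.112/28 -> H2 at depth 28
  add 0.0.0.0/0 -> H2 at depth 0
  add 2.63.176.0/20 -> H1 at depth 20
  Q 2.63.176.0: descend 000000100011111110110 ; hops seen [H2,H1] ; pick H1
  Q 2.63.183.113: descend 0000001000111111101101110111 ; hops seen [H2,H1,H2] ; pick H2
  add 221.224.0.0/12 -> H1 at depth 12
  Q 74.148.61.238: descend 010 ; hops seen [H2] ; pick H2
  Q 2.63.183.127: descend 0000001000111111101101110111 ; hops seen [H2,H1,H2] ; pick H2
  Q 2.63.177.141: descend 000000100011111110110 ; hops seen [H2,H1] ; pick H1
  add 192.0.0.0/2 -> H4 at depth 2
  add 0.0.0.0/0 -> H1 at depth 0
  add 221.228.54.0/24 -> H4 at depth 24

== LOOKUPS ==
["H1","H0","no-route","H2","H2","H1","H2","H2","H2","H1"]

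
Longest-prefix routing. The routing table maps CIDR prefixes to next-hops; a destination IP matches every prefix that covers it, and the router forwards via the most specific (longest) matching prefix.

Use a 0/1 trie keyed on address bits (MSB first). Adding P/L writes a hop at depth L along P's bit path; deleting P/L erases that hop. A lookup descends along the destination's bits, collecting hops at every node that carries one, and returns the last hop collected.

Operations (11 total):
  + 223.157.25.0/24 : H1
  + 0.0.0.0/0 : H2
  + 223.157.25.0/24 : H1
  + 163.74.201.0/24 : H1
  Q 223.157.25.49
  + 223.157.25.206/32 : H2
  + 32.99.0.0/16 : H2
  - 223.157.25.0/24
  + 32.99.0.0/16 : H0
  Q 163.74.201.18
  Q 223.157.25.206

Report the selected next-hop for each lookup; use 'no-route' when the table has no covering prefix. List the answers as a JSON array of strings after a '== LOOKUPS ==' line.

Apply in order:
  + 223.157.25.0/24 (H1) depth=24
  + 0.0.0.0/0 (H2) depth=0
  + 223.157.25.0/24 (H1) depth=24
  + 163.74.201.0/24 (H1) depth=24
  lookup 223.157.25.49: bits 110111111001110100011001 walk d0:H2→d1:-→d2:-→d3:-→d4:-→d5:-→d6:-→d7:-→d8:-→d9:-→d10:-→d11:-→d12:-→d13:-→d14:-→d15:-→d16:-→d17:-→d18:-→d19:-→d20:-→d21:-→d22:-→d23:-→d24:H1 -> H1
  + 223.157.25.206/32 (H2) depth=32
  + 32.99.0.0/16 (H2) depth=16
  - 223.157.25.0/24 clear@24
  + 32.99.0.0/16 (H0) depth=16
  lookup 163.74.201.18: bits 101000110100101011001001 walk d0:H2→d1:-→d2:-→d3:-→d4:-→d5:-→d6:-→d7:-→d8:-→d9:-→d10:-→d11:-→d12:-→d13:-→d14:-→d15:-→d16:-→d17:-→d18:-→d19:-→d20:-→d21:-→d22:-→d23:-→d24:H1 -> H1
  lookup 223.157.25.206: bits 11011111100111010001100111001110 walk d0:H2→d1:-→d2:-→d3:-→d4:-→d5:-→d6:-→d7:-→d8:-→d9:-→d10:-→d11:-→d12:-→d13:-→d14:-→d15:-→d16:-→d17:-→d18:-→d19:-→d20:-→d21:-→d22:-→d23:-→d24:-→d25:-→d26:-→d27:-→d28:-→d29:-→d30:-→d31:-→d32:H2 -> H2

== LOOKUPS ==
["H1","H1","H2"]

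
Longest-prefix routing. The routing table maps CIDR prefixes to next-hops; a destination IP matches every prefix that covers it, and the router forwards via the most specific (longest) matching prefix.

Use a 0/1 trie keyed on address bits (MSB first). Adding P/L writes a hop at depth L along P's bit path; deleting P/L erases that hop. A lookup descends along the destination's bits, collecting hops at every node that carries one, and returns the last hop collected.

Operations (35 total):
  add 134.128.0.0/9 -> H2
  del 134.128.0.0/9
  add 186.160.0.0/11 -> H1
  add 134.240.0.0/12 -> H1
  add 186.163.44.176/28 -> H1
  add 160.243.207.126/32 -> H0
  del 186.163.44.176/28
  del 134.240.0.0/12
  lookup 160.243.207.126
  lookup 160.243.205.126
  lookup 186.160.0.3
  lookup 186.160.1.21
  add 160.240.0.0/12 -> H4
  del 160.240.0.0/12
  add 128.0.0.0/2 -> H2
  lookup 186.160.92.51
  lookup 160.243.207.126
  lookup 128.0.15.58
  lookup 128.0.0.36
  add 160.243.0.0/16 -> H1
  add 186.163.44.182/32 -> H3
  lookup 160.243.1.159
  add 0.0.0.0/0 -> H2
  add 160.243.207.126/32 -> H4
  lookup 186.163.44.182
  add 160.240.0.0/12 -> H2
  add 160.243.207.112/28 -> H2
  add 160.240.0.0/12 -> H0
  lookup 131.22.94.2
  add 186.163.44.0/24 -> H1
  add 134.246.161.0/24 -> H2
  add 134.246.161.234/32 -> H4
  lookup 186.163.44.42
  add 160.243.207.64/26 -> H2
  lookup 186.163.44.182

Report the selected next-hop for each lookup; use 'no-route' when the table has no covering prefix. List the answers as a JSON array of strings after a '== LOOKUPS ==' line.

Trace:
  add 134.128.0.0/9 -> H2 at depth 9
  del 134.128.0.0/9 (clear depth 9)
  add 186.160.0.0/11 -> H1 at depth 11
  add 134.240.0.0/12 -> H1 at depth 12
  add 186.163.44.176/28 -> H1 at depth 28
  add 160.243.207.126/32 -> H0 at depth 32
  del 186.163.44.176/28 (clear depth 28)
  del 134.240.0.0/12 (clear depth 12)
  lookup 160.243.207.126: bits 10100000111100111100111101111110 walk d0:-→d1:-→d2:-→d3:-→d4:-→d5:-→d6:-→d7:-→d8:-→d9:-→d10:-→d11:-→d12:-→d13:-→d14:-→d15:-→d16:-→d17:-→d18:-→d19:-→d20:-→d21:-→d22:-→d23:-→d24:-→d25:-→d26:-→d27:-→d28:-→d29:-→d30:-→d31:-→d32:H0 -> H0
  lookup 160.243.205.126: bits 1010000011110011110011 walk d0:-→d1:-→d2:-→d3:-→d4:-→d5:-→d6:-→d7:-→d8:-→d9:-→d10:-→d11:-→d12:-→d13:-→d14:-→d15:-→d16:-→d17:-→d18:-→d19:-→d20:-→d21:-→d22:- -> no-route
  lookup 186.160.0.3: bits 10111010101000 walk d0:-→d1:-→d2:-→d3:-→d4:-→d5:-→d6:-→d7:-→d8:-→d9:-→d10:-→d11:H1→d12:-→d13:-→d14:- -> H1
  lookup 186.160.1.21: bits 10111010101000 walk d0:-→d1:-→d2:-→d3:-→d4:-→d5:-→d6:-→d7:-→d8:-→d9:-→d10:-→d11:H1→d12:-→d13:-→d14:- -> H1
  add 160.240.0.0/12 -> H4 at depth 12
  del 160.240.0.0/12 (clear depth 12)
  add 128.0.0.0/2 -> H2 at depth 2
  lookup 186.160.92.51: bits 10111010101000 walk d0:-→d1:-→d2:H2→d3:-→d4:-→d5:-→d6:-→d7:-→d8:-→d9:-→d10:-→d11:H1→d12:-→d13:-→d14:- -> H1
  lookup 160.243.207.126: bits 10100000111100111100111101111110 walk d0:-→d1:-→d2:H2→d3:-→d4:-→d5:-→d6:-→d7:-→d8:-→d9:-→d10:-→d11:-→d12:-→d13:-→d14:-→d15:-→d16:-→d17:-→d18:-→d19:-→d20:-→d21:-→d22:-→d23:-→d24:-→d25:-→d26:-→d27:-→d28:-→d29:-→d30:-→d31:-→d32:H0 -> H0
  lookup 128.0.15.58: bits 10000 walk d0:-→d1:-→d2:H2→d3:-→d4:-→d5:- -> H2
  lookup 128.0.0.36: bits 10000 walk d0:-→d1:-→d2:H2→d3:-→d4:-→d5:- -> H2
  add 160.243.0.0/16 -> H1 at depth 16
  add 186.163.44.182/32 -> H3 at depth 32
  lookup 160.243.1.159: bits 1010000011110011 walk d0:-→d1:-→d2:H2→d3:-→d4:-→d5:-→d6:-→d7:-→d8:-→d9:-→d10:-→d11:-→d12:-→d13:-→d14:-→d15:-→d16:H1 -> H1
  add 0.0.0.0/0 -> H2 at depth 0
  add 160.243.207.126/32 -> H4 at depth 32
  lookup 186.163.44.182: bits 10111010101000110010110010110110 walk d0:H2→d1:-→d2:H2→d3:-→d4:-→d5:-→d6:-→d7:-→d8:-→d9:-→d10:-→d11:H1→d12:-→d13:-→d14:-→d15:-→d16:-→d17:-→d18:-→d19:-→d20:-→d21:-→d22:-→d23:-→d24:-→d25:-→d26:-→d27:-→d28:-→d29:-→d30:-→d31:-→d32:H3 -> H3
  add 160.240.0.0/12 -> H2 at depth 12
  add 160.243.207.112/28 -> H2 at depth 28
  add 160.240.0.0/12 -> H0 at depth 12
  lookup 131.22.94.2: bits 10000 walk d0:H2→d1:-→d2:H2→d3:-→d4:-→d5:- -> H2
  add 186.163.44.0/24 -> H1 at depth 24
  add 134.246.161.0/24 -> H2 at depth 24
  add 134.246.161.234/32 -> H4 at depth 32
  lookup 186.163.44.42: bits 101110101010001100101100 walk d0:H2→d1:-→d2:H2→d3:-→d4:-→d5:-→d6:-→d7:-→d8:-→d9:-→d10:-→d11:H1→d12:-→d13:-→d14:-→d15:-→d16:-→d17:-→d18:-→d19:-→d20:-→d21:-→d22:-→d23:-→d24:H1 -> H1
  add 160.243.207.64/26 -> H2 at depth 26
  lookup 186.163.44.182: bits 10111010101000110010110010110110 walk d0:H2→d1:-→d2:H2→d3:-→d4:-→d5:-→d6:-→d7:-→d8:-→d9:-→d10:-→d11:H1→d12:-→d13:-→d14:-→d15:-→d16:-→d17:-→d18:-→d19:-→d20:-→d21:-→d22:-→d23:-→d24:H1→d25:-→d26:-→d27:-→d28:-→d29:-→d30:-→d31:-→d32:H3 -> H3

== LOOKUPS ==
["H0","no-route","H1","H1","H1","H0","H2","H2","H1","H3","H2","H1","H3"]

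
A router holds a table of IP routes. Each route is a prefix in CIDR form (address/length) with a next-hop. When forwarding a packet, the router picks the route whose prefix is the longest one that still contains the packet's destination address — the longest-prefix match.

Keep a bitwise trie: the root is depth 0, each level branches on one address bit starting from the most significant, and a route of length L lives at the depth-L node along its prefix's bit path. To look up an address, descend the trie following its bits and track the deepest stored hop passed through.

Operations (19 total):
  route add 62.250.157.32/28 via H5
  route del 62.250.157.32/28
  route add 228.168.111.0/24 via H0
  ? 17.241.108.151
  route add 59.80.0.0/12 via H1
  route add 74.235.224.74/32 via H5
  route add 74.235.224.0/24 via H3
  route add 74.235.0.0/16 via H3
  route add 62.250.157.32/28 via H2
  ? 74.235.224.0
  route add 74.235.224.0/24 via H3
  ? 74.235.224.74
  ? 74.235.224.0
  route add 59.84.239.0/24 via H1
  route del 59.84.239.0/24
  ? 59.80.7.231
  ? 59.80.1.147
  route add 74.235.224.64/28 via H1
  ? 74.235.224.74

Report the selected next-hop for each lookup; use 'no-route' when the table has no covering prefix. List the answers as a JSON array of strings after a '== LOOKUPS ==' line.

Apply in order:
  + 62.250.157.32/28 (H5) depth=28
  - 62.250.157.32/28 clear@28
  + 228.168.111.0/24 (H0) depth=24
  Q 17.241.108.151: descend 00 ; hops seen [∅] ; pick no-route
  + 59.80.0.0/12 (H1) depth=12
  + 74.235.224.74/32 (H5) depth=32
  + 74.235.224.0/24 (H3) depth=24
  + 74.235.0.0/16 (H3) depth=16
  + 62.250.157.32/28 (H2) depth=28
  Q 74.235.224.0: descend 0100101011101011111000000 ; hops seen [H3,H3] ; pick H3
  + 74.235.224.0/24 (H3) depth=24
  Q 74.235.224.74: descend 01001010111010111110000001001010 ; hops seen [H3,H3,H5] ; pick H5
  Q 74.235.224.0: descend 0100101011101011111000000 ; hops seen [H3,H3] ; pick H3
  + 59.84.239.0/24 (H1) depth=24
  - 59.84.239.0/24 clear@24
  Q 59.80.7.231: descend 0011101101010 ; hops seen [H1] ; pick H1
  Q 59.80.1.147: descend 0011101101010 ; hops seen [H1] ; pick H1
  + 74.235.224.64/28 (H1) depth=28
  Q 74.235.224.74: descend 01001010111010111110000001001010 ; hops seen [H3,H3,H1,H5] ; pick H5

== LOOKUPS ==
["no-route","H3","H5","H3","H1","H1","H5"]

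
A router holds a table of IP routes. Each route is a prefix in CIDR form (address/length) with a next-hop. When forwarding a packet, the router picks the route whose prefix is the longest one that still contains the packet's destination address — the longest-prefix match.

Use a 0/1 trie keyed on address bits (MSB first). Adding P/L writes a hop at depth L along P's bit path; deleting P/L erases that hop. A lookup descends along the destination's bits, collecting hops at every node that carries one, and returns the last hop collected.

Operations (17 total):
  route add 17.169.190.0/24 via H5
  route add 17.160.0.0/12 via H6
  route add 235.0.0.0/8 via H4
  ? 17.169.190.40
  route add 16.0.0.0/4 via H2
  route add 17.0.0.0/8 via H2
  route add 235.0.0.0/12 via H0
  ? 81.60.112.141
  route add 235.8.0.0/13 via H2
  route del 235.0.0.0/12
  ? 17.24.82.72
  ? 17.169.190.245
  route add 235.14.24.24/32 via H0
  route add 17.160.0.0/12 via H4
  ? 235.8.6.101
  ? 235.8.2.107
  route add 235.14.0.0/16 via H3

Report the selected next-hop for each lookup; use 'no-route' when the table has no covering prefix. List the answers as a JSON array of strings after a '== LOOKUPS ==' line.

Apply in order:
  + 17.169.190.0/24 (H5) depth=24
  + 17.160.0.0/12 (H6) depth=12
  + 235.0.0.0/8 (H4) depth=8
  lookup 17.169.190.40: bits 000100011010100110111110 walk d0:-→d1:-→d2:-→d3:-→d4:-→d5:-→d6:-→d7:-→d8:-→d9:-→d10:-→d11:-→d12:H6→d13:-→d14:-→d15:-→d16:-→d17:-→d18:-→d19:-→d20:-→d21:-→d22:-→d23:-→d24:H5 -> H5
  + 16.0.0.0/4 (H2) depth=4
  + 17.0.0.0/8 (H2) depth=8
  + 235.0.0.0/12 (H0) depth=12
  lookup 81.60.112.141: bits 0 walk d0:-→d1:- -> no-route
  + 235.8.0.0/13 (H2) depth=13
  del 235.0.0.0/12 (clear depth 12)
  lookup 17.24.82.72: bits 00010001 walk d0:-→d1:-→d2:-→d3:-→d4:H2→d5:-→d6:-→d7:-→d8:H2 -> H2
  lookup 17.169.190.245: bits 000100011010100110111110 walk d0:-→d1:-→d2:-→d3:-→d4:H2→d5:-→d6:-→d7:-→d8:H2→d9:-→d10:-→d11:-→d12:H6→d13:-→d14:-→d15:-→d16:-→d17:-→d18:-→d19:-→d20:-→d21:-→d22:-→d23:-→d24:H5 -> H5
  + 235.14.24.24/32 (H0) depth=32
  + 17.160.0.0/12 (H4) depth=12
  lookup 235.8.6.101: bits 1110101100001 walk d0:-→d1:-→d2:-→d3:-→d4:-→d5:-→d6:-→d7:-→d8:H4→d9:-→d10:-→d11:-→d12:-→d13:H2 -> H2
  lookup 235.8.2.107: bits 1110101100001 walk d0:-→d1:-→d2:-→d3:-→d4:-→d5:-→d6:-→d7:-→d8:H4→d9:-→d10:-→d11:-→d12:-→d13:H2 -> H2
  + 235.14.0.0/16 (H3) depth=16

== LOOKUPS ==
["H5","no-route","H2","H5","H2","H2"]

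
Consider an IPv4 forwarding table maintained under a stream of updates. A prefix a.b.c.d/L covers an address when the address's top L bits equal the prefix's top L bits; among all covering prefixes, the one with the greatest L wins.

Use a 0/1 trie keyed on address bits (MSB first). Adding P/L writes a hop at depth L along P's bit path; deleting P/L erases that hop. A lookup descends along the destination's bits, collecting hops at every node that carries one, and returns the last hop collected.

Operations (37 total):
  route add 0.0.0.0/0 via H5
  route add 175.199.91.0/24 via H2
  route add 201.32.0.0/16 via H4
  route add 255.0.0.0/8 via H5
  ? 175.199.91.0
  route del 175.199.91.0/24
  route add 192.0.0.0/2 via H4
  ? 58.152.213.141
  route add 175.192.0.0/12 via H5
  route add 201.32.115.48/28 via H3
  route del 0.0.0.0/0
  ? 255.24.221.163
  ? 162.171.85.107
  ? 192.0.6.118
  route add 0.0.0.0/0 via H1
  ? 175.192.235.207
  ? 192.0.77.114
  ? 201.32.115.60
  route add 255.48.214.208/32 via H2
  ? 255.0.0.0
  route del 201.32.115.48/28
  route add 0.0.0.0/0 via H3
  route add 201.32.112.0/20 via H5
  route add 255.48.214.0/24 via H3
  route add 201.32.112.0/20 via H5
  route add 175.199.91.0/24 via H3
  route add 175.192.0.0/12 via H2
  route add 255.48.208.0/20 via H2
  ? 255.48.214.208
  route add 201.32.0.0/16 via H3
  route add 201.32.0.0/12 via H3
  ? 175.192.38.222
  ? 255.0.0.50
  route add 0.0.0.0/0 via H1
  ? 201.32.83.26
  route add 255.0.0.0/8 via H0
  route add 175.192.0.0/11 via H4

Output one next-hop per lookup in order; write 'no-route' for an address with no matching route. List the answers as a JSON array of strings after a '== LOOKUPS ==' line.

Process each operation:
  + 0.0.0.0/0 (H5) depth=0
  + 175.199.91.0/24 (H2) depth=24
  + 201.32.0.0/16 (H4) depth=16
  + 255.0.0.0/8 (H5) depth=8
  ? 175.199.91.0  path d0:H5→d1:-→d2:-→d3:-→d4:-→d5:-→d6:-→d7:-→d8:-→d9:-→d10:-→d11:-→d12:-→d13:-→d14:-→d15:-→d16:-→d17:-→d18:-→d19:-→d20:-→d21:-→d22:-→d23:-→d24:H2  best=H2
  - 175.199.91.0/24 clear@24
  + 192.0.0.0/2 (H4) depth=2
  ? 58.152.213.141  path d0:H5  best=H5
  + 175.192.0.0/12 (H5) depth=12
  + 201.32.115.48/28 (H3) depth=28
  - 0.0.0.0/0 clear@0
  ? 255.24.221.163  path d0:-→d1:-→d2:H4→d3:-→d4:-→d5:-→d6:-→d7:-→d8:H5  best=H5
  ? 162.171.85.107  path d0:-→d1:-→d2:-→d3:-→d4:-  best=no-route
  ? 192.0.6.118  path d0:-→d1:-→d2:H4→d3:-→d4:-  best=H4
  + 0.0.0.0/0 (H1) depth=0
  ? 175.192.235.207  path d0:H1→d1:-→d2:-→d3:-→d4:-→d5:-→d6:-→d7:-→d8:-→d9:-→d10:-→d11:-→d12:H5→d13:-  best=H5
  ? 192.0.77.114  path d0:H1→d1:-→d2:H4→d3:-→d4:-  best=H4
  ? 201.32.115.60  path d0:H1→d1:-→d2:H4→d3:-→d4:-→d5:-→d6:-→d7:-→d8:-→d9:-→d10:-→d11:-→d12:-→d13:-→d14:-→d15:-→d16:H4→d17:-→d18:-→d19:-→d20:-→d21:-→d22:-→d23:-→d24:-→d25:-→d26:-→d27:-→d28:H3  best=H3
  + 255.48.214.208/32 (H2) depth=32
  ? 255.0.0.0  path d0:H1→d1:-→d2:H4→d3:-→d4:-→d5:-→d6:-→d7:-→d8:H5→d9:-→d10:-  best=H5
  - 201.32.115.48/28 clear@28
  + 0.0.0.0/0 (H3) depth=0
  + 201.32.112.0/20 (H5) depth=20
  + 255.48.214.0/24 (H3) depth=24
  + 201.32.112.0/20 (H5) depth=20
  + 175.199.91.0/24 (H3) depth=24
  + 175.192.0.0/12 (H2) depth=12
  + 255.48.208.0/20 (H2) depth=20
  ? 255.48.214.208  path d0:H3→d1:-→d2:H4→d3:-→d4:-→d5:-→d6:-→d7:-→d8:H5→d9:-→d10:-→d11:-→d12:-→d13:-→d14:-→d15:-→d16:-→d17:-→d18:-→d19:-→d20:H2→d21:-→d22:-→d23:-→d24:H3→d25:-→d26:-→d27:-→d28:-→d29:-→d30:-→d31:-→d32:H2  best=H2
  + 201.32.0.0/16 (H3) depth=16
  + 201.32.0.0/12 (H3) depth=12
  ? 175.192.38.222  path d0:H3→d1:-→d2:-→d3:-→d4:-→d5:-→d6:-→d7:-→d8:-→d9:-→d10:-→d11:-→d12:H2→d13:-  best=H2
  ? 255.0.0.50  path d0:H3→d1:-→d2:H4→d3:-→d4:-→d5:-→d6:-→d7:-→d8:H5→d9:-→d10:-  best=H5
  + 0.0.0.0/0 (H1) depth=0
  ? 201.32.83.26  path d0:H1→d1:-→d2:H4→d3:-→d4:-→d5:-→d6:-→d7:-→d8:-→d9:-→d10:-→d11:-→d12:H3→d13:-→d14:-→d15:-→d16:H3→d17:-→d18:-  best=H3
  + 255.0.0.0/8 (H0) depth=8
  + 175.192.0.0/11 (H4) depth=11

== LOOKUPS ==
["H2","H5","H5","no-route","H4","H5","H4","H3","H5","H2","H2","H5","H3"]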